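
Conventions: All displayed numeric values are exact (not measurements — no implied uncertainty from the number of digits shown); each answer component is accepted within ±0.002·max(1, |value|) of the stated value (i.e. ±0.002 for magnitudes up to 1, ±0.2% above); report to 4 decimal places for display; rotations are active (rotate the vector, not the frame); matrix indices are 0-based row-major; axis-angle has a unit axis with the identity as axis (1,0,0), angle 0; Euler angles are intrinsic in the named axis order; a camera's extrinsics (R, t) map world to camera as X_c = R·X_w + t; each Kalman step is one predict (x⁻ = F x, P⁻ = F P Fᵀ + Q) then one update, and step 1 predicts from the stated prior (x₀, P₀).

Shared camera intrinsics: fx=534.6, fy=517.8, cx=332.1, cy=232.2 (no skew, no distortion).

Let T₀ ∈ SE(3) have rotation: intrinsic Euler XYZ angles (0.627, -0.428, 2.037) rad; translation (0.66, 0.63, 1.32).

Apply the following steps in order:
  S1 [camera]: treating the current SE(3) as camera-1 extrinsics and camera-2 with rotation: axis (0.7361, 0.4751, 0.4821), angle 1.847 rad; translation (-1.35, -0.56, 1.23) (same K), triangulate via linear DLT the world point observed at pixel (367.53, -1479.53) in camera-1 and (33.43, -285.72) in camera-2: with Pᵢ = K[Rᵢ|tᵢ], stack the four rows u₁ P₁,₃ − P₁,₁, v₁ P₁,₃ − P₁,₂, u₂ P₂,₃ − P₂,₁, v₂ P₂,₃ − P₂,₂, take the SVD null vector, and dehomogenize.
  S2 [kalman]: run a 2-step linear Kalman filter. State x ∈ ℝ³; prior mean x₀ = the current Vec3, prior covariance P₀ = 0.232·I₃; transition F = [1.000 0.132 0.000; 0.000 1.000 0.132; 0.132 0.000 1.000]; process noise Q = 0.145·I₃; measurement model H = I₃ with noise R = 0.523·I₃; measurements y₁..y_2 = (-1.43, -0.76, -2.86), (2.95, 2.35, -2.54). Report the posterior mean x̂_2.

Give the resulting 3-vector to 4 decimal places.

after S1 (triangulate): (-1.8693, 1.3108, 0.7909)
after S2 (kf_track): (0.2757, 1.2389, -1.5534)

result = (0.2757, 1.2389, -1.5534)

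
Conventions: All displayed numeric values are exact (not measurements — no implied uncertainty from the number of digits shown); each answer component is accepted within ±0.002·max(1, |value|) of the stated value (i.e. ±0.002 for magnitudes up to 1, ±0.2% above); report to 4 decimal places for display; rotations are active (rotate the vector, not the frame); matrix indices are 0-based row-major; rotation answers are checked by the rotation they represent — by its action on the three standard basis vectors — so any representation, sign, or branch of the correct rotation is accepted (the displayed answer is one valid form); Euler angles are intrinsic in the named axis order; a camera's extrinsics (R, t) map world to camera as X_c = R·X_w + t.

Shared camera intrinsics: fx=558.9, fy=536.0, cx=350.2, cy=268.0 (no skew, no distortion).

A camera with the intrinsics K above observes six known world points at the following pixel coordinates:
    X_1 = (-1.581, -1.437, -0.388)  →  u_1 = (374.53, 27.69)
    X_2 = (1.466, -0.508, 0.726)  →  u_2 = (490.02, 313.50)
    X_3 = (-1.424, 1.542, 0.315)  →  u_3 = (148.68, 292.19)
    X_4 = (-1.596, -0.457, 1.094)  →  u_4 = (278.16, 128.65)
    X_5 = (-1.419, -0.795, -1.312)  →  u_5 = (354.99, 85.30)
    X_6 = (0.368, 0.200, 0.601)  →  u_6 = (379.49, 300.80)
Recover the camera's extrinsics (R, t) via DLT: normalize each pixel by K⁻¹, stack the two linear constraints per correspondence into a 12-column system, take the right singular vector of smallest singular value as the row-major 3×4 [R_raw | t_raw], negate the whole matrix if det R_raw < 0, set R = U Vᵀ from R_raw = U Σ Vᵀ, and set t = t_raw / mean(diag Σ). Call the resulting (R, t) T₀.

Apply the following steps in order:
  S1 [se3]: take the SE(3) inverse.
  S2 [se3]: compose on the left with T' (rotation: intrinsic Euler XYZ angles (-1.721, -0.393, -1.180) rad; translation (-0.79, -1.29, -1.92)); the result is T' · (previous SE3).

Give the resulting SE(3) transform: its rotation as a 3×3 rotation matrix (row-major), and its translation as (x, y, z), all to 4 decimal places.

source (pnp_recover): camera pose = R=[0.7157 -0.6765 -0.1736; 0.6507 0.7362 -0.1860; 0.2536 0.0202 0.9671], t=(0.2801, 0.0800, 5.1205)
after S1 (invert_se3): R=[0.7157 0.6507 0.2536; -0.6765 0.7362 0.0202; -0.1736 -0.1860 0.9671], t=(-1.5512, 0.0271, -4.8884)
after S2 (compose_se3): R=[-0.2595 0.9290 -0.2638; -0.1546 0.2297 0.9609; 0.9533 0.2901 0.0840], t=(0.5594, -6.1853, -2.6402)

rotation (matrix) = ((-0.2595, 0.9290, -0.2638), (-0.1546, 0.2297, 0.9609), (0.9533, 0.2901, 0.0840)), translation = (0.5594, -6.1853, -2.6402)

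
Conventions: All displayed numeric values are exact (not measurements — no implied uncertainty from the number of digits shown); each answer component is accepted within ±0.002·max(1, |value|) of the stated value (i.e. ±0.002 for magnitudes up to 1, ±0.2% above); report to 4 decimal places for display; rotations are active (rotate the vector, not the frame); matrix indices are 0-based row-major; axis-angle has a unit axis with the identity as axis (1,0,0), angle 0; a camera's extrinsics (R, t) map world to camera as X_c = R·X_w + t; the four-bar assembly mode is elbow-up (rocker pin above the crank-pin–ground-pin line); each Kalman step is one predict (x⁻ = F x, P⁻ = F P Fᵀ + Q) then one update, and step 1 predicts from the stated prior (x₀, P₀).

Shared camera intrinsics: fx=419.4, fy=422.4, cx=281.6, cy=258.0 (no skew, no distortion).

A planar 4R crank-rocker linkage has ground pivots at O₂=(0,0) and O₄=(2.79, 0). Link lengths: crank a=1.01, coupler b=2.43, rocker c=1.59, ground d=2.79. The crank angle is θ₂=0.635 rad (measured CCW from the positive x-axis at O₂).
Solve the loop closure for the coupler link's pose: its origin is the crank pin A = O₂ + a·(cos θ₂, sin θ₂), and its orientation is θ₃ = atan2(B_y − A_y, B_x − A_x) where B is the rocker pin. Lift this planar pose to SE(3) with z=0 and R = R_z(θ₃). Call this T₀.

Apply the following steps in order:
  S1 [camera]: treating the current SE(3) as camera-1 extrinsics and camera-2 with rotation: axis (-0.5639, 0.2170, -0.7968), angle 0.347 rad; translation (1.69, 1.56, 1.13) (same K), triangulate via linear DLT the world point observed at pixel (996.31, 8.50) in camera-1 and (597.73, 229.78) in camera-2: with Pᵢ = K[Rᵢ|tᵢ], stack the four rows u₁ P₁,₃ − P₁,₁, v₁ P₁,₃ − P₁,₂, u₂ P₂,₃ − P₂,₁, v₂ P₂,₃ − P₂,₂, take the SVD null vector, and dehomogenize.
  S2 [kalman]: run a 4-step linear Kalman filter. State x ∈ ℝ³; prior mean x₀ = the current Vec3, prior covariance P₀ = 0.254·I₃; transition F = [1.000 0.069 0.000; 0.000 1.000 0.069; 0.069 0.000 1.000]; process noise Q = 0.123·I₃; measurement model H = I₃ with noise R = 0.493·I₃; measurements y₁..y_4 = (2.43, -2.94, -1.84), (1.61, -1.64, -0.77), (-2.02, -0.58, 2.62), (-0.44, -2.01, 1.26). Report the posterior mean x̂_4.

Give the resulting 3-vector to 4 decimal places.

source (fourbar_fk): coupler pose = R=[0.9167 -0.3996 0.0000; 0.3996 0.9167 0.0000; 0.0000 0.0000 1.0000], t=(0.8131, 0.5991, 0.0000)
after S1 (triangulate): (0.8047, -1.8738, 1.3494)
after S2 (kf_track): (-0.2318, -1.6484, 1.0426)

result = (-0.2318, -1.6484, 1.0426)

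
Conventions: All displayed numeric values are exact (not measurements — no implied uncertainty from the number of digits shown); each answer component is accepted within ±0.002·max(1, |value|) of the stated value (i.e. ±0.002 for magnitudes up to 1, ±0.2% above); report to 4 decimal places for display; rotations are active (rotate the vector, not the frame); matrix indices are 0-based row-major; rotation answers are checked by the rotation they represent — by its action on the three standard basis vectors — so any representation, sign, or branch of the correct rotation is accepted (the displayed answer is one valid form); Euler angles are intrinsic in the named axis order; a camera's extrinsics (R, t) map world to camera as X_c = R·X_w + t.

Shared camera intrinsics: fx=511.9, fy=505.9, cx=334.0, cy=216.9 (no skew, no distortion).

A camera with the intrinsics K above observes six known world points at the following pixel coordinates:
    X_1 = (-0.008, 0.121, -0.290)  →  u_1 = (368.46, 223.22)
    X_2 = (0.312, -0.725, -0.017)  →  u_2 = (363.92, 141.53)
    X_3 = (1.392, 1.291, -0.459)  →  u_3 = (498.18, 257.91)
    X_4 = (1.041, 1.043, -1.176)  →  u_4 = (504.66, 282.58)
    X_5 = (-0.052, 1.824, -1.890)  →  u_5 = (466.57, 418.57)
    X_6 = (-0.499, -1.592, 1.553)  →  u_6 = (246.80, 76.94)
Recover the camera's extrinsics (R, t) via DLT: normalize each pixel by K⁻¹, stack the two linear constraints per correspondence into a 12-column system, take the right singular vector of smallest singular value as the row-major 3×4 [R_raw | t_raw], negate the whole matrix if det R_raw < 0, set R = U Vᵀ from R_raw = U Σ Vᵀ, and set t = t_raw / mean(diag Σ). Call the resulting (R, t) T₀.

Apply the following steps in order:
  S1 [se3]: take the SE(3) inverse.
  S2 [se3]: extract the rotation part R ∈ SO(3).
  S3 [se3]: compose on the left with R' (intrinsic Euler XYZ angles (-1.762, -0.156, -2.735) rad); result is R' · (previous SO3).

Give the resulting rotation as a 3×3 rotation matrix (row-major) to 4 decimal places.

source (pnp_recover): camera pose = R=[0.9013 0.3144 -0.2981; -0.4143 0.8266 -0.3809; 0.1267 0.4668 0.8753], t=(0.2799, -0.1400, 6.0981)
after S1 (invert_se3): R=[0.9013 -0.4143 0.1267; 0.3144 0.8266 0.4668; -0.2981 -0.3809 0.8753], t=(-1.0828, -2.8188, -5.3073)
after S2 (rot_of_se3): [0.9013 -0.4143 0.1267; 0.3144 0.8266 0.4668; -0.2981 -0.3809 0.8753]
after S3 (compose_so3): [-0.6486 0.7581 -0.0686; -0.2738 -0.1483 0.9503; 0.7102 0.6351 0.3038]

rotation (matrix) = ((-0.6486, 0.7581, -0.0686), (-0.2738, -0.1483, 0.9503), (0.7102, 0.6351, 0.3038))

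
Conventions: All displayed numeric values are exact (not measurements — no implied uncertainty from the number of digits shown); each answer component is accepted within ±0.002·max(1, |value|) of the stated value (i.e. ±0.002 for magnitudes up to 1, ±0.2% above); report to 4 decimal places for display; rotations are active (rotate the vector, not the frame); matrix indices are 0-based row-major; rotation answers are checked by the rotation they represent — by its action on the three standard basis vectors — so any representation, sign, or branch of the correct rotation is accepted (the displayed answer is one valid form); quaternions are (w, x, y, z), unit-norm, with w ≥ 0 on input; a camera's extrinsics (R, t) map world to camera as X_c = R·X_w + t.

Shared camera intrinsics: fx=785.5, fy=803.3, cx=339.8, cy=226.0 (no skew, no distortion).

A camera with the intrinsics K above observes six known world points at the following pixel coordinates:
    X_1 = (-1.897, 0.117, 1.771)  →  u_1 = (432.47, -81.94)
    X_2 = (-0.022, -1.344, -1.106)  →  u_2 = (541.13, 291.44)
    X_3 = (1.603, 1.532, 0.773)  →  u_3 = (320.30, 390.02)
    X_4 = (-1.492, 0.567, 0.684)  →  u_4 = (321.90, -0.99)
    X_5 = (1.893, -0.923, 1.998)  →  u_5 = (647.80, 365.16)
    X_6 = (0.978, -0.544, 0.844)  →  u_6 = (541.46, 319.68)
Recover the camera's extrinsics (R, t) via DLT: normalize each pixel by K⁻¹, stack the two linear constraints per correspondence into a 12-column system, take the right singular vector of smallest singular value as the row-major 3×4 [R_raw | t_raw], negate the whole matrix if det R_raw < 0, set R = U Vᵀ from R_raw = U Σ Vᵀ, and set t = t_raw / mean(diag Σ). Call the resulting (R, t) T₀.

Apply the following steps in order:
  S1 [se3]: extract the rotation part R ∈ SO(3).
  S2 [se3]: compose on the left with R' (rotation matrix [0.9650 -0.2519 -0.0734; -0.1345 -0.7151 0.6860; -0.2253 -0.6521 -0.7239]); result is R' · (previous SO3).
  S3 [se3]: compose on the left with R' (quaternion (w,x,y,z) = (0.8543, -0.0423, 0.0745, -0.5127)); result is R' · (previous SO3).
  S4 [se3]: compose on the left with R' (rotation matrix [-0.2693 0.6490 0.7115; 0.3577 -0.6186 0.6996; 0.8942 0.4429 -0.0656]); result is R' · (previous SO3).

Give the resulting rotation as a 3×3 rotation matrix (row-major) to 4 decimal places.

source (pnp_recover): camera pose = R=[0.2284 -0.8256 0.5159; 0.9462 0.0635 -0.3172; 0.2291 0.5606 0.7957], t=(0.3300, 0.0300, 5.0098)
after S1 (rot_of_se3): [0.2284 -0.8256 0.5159; 0.9462 0.0635 -0.3172; 0.2291 0.5606 0.7957]
after S2 (compose_so3): [-0.0348 -0.8539 0.5193; -0.5502 0.4502 0.7033; -0.8343 -0.2613 -0.4854]
after S3 (compose_so3): [-0.6370 -0.0486 0.7694; -0.2248 0.9663 -0.1251; -0.7374 -0.2527 -0.6264]
after S4 (compose_so3): [-0.4991 0.4604 -0.7341; -0.6046 -0.7919 -0.0856; -0.6208 0.4011 0.6736]

rotation (matrix) = ((-0.4991, 0.4604, -0.7341), (-0.6046, -0.7919, -0.0856), (-0.6208, 0.4011, 0.6736))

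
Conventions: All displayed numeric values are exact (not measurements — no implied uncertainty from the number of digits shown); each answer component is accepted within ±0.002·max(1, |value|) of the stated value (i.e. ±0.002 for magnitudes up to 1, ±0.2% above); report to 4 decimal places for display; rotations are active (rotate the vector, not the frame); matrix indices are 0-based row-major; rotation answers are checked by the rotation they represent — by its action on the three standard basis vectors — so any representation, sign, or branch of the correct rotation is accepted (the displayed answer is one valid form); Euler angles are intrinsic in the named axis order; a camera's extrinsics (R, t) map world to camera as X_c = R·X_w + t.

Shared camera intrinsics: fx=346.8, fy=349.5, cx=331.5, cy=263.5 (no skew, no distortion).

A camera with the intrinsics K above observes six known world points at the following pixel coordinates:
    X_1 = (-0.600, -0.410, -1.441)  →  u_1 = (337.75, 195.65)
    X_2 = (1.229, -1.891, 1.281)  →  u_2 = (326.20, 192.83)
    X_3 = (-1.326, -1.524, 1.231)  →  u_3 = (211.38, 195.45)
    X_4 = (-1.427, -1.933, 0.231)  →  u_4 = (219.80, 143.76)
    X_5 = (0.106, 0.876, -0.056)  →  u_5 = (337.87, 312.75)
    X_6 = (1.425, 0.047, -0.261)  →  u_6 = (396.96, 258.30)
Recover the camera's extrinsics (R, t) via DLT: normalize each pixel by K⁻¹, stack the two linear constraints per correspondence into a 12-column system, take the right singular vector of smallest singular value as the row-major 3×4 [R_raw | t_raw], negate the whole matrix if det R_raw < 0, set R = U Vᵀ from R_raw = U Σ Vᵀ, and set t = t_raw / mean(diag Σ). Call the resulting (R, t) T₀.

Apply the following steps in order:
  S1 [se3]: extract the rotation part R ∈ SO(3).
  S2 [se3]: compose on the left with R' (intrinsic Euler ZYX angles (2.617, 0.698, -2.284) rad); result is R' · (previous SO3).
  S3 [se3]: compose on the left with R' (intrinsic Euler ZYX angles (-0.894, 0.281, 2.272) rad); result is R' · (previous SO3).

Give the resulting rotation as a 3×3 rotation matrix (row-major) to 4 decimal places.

rotation (matrix) = ((0.2990, 0.5643, 0.7695), (0.7940, -0.5944, 0.1273), (0.5293, 0.5729, -0.6258))

source (pnp_recover): camera pose = R=[0.8254 0.1514 -0.5438; -0.0078 0.9663 0.2572; 0.5645 -0.2080 0.7988], t=(-0.1500, -0.0600, 5.6410)
after S1 (rot_of_se3): [0.8254 0.1514 -0.5438; -0.0078 0.9663 0.2572; 0.5645 -0.2080 0.7988]
after S2 (compose_so3): [-0.5616 0.6259 0.5412; -0.1741 0.5501 -0.8168; -0.8089 -0.5529 -0.1999]
after S3 (compose_so3): [0.2990 0.5643 0.7695; 0.7940 -0.5944 0.1273; 0.5293 0.5729 -0.6258]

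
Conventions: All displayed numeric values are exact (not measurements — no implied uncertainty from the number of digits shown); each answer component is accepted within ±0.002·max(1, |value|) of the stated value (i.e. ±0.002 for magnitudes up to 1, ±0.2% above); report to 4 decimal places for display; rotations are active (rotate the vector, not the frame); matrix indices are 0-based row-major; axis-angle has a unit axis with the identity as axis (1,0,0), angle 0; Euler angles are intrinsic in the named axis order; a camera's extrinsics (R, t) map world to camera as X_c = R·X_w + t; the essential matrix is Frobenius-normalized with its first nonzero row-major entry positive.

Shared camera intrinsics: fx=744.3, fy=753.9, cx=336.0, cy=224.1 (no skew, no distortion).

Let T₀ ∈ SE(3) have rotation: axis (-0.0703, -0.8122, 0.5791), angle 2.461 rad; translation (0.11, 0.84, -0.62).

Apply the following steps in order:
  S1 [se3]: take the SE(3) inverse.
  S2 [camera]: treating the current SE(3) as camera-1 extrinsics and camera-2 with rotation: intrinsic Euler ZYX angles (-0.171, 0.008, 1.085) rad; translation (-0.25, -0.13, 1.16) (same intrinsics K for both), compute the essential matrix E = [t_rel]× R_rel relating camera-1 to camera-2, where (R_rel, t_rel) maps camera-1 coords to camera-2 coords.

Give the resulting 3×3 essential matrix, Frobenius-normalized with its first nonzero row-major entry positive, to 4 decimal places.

matrix = [0.2155 -0.6511 -0.1720; -0.5030 -0.0605 -0.3860; 0.2396 0.0380 0.1885]

after S1 (invert_se3): R=[-0.7684 0.4659 0.4388; -0.2629 0.3952 -0.8802; -0.5835 -0.7917 -0.1812], t=(-0.0348, -0.8487, 0.6169)
after S2 (essential): [0.2155 -0.6511 -0.1720; -0.5030 -0.0605 -0.3860; 0.2396 0.0380 0.1885]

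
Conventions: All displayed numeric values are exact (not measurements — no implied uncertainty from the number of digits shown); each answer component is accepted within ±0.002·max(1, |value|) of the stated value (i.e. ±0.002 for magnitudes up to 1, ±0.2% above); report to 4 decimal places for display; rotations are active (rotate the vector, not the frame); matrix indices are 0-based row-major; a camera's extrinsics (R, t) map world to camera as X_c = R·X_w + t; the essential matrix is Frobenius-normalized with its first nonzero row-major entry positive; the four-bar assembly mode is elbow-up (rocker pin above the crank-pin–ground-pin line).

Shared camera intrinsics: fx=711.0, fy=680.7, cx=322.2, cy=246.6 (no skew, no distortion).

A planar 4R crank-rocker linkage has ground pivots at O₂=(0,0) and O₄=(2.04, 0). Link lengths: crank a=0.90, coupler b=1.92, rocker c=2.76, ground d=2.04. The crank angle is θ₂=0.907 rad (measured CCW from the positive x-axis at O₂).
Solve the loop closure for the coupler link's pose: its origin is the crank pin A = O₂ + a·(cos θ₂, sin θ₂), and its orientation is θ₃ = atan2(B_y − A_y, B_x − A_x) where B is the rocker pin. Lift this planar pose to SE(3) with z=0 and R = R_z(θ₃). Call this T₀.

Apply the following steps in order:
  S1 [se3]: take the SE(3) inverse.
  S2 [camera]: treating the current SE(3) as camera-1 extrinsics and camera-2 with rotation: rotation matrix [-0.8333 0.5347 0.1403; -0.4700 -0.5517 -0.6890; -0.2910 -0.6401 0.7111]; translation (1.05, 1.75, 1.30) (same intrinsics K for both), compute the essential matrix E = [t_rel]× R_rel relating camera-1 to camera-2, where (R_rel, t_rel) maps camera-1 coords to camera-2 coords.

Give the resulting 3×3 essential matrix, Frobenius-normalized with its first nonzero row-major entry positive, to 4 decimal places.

source (fourbar_fk): coupler pose = R=[0.2481 -0.9687 0.0000; 0.9687 0.2481 0.0000; 0.0000 0.0000 1.0000], t=(0.5545, 0.7089, 0.0000)
after S1 (invert_se3): R=[0.2481 0.9687 0.0000; -0.9687 0.2481 -0.0000; 0.0000 0.0000 1.0000], t=(-0.8243, 0.3613, 0.0000)
after S2 (essential): [0.1376 0.0363 -0.5483; -0.3863 -0.2296 0.2589; 0.4252 0.3170 0.3590]

matrix = [0.1376 0.0363 -0.5483; -0.3863 -0.2296 0.2589; 0.4252 0.3170 0.3590]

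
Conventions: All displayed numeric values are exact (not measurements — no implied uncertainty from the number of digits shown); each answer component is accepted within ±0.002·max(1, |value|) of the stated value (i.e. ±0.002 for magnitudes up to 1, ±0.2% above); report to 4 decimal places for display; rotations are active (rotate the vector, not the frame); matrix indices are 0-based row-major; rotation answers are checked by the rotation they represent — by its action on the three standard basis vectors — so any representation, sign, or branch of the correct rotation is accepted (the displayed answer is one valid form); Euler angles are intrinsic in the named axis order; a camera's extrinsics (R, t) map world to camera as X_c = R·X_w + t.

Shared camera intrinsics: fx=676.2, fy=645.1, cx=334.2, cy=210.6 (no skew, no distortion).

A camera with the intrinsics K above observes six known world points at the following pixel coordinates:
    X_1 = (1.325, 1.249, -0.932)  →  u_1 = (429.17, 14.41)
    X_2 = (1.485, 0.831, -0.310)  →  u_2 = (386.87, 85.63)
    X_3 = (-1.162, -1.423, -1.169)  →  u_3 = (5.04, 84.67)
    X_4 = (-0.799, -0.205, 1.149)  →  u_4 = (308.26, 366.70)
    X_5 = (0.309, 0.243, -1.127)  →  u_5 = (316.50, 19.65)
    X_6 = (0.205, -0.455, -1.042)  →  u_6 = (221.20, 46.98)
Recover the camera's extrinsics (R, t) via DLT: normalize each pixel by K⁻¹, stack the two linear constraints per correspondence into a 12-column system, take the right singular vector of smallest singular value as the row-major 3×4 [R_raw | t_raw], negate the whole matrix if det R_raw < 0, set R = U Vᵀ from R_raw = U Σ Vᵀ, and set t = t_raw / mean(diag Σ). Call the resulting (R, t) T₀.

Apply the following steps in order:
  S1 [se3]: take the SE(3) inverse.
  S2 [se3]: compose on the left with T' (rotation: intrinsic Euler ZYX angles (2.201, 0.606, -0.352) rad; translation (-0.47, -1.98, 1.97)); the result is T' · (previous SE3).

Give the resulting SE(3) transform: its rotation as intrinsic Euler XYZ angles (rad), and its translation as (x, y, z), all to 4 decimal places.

rotation (euler_xyz) = (-1.9057, -0.7468, 2.7705), translation = (2.7165, -5.5495, 3.3860)

source (pnp_recover): camera pose = R=[-0.0684 0.9880 0.1383; -0.3696 -0.1538 0.9164; 0.9267 0.0115 0.3757], t=(-0.1900, -0.2499, 4.9801)
after S1 (invert_se3): R=[-0.0684 -0.3696 0.9267; 0.9880 -0.1538 0.0115; 0.1383 0.9164 0.3757], t=(-4.7203, 0.0918, -1.6157)
after S2 (compose_se3): R=[-0.6839 -0.2661 -0.6793; -0.7171 0.0737 0.6931; -0.1344 0.9611 -0.2412], t=(2.7165, -5.5495, 3.3860)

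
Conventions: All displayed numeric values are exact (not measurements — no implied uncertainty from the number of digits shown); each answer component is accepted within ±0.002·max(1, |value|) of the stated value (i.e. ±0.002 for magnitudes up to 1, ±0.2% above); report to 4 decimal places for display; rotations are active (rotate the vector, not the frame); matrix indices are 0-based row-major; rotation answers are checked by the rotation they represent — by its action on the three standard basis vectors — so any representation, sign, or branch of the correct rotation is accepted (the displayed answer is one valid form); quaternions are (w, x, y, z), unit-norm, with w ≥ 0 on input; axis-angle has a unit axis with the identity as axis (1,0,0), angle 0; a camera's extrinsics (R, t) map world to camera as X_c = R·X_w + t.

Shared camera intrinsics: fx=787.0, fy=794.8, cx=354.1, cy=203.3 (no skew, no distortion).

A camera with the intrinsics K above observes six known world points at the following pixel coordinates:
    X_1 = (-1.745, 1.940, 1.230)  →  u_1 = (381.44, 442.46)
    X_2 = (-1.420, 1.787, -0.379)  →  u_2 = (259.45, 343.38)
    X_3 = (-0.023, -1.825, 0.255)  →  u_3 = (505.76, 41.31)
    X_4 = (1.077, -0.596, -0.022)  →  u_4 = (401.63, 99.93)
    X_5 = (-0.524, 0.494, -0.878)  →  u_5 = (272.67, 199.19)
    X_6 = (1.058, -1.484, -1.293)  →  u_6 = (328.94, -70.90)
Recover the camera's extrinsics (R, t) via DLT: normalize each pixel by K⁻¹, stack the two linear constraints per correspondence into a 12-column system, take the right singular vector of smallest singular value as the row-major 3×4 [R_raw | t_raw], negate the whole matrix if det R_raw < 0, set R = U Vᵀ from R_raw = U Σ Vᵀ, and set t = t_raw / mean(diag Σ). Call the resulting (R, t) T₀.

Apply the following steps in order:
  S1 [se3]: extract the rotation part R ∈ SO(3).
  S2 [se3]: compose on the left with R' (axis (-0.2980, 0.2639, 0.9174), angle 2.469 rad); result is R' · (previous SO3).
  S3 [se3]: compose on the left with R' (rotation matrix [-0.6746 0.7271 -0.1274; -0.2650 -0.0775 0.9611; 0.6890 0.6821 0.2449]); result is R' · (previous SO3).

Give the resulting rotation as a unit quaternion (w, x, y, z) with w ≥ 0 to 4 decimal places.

rotation (quat) = (0.2124, -0.3682, 0.8677, -0.2576)

source (pnp_recover): camera pose = R=[-0.0993 -0.5494 0.8296; -0.1799 0.8299 0.5281; -0.9787 -0.0968 -0.1812], t=(0.1600, -0.0801, 6.9919)
after S1 (rot_of_se3): [-0.0993 -0.5494 0.8296; -0.1799 0.8299 0.5281; -0.9787 -0.0968 -0.1812]
after S2 (compose_so3): [0.5059 -0.2165 -0.8350; -0.5284 -0.8429 -0.1016; -0.6818 0.4926 -0.5408]
after S3 (compose_so3): [-0.6386 -0.5296 0.5583; -0.7484 0.5961 -0.2907; -0.1789 -0.6035 -0.7770]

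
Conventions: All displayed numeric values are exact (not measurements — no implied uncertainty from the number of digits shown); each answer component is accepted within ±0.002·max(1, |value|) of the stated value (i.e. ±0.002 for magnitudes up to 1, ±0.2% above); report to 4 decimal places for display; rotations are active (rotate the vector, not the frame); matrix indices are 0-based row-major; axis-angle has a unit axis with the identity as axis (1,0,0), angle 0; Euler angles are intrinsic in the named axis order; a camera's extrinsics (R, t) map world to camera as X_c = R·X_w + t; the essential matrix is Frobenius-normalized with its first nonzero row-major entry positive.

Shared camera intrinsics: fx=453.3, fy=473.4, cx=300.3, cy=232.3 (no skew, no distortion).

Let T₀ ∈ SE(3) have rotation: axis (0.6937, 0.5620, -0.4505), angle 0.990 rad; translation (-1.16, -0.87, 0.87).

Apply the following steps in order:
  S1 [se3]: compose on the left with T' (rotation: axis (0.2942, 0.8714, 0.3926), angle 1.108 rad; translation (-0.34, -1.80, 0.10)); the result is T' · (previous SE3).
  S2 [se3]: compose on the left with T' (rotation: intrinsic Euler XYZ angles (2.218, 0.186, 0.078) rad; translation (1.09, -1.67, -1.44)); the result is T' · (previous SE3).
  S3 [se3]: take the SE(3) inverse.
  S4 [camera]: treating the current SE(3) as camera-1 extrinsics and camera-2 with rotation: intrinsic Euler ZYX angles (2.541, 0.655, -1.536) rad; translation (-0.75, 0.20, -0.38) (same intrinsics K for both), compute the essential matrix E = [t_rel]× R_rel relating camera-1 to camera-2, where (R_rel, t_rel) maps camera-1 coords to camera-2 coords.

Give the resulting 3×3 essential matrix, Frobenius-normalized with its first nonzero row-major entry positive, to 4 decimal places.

after S1 (compose_se3): R=[-0.0948 0.5213 0.8481; 0.2489 0.8373 -0.4869; -0.9639 0.1650 -0.2091], t=(0.0027, -3.1905, 0.9992)
after S2 (compose_se3): R=[-0.2902 0.4772 0.8295; 0.5937 -0.5901 0.5471; 0.7505 0.6512 -0.1121], t=(1.5218, -0.4985, -4.5414)
after S3 (invert_se3): R=[-0.2902 0.5937 0.7505; 0.4772 -0.5901 0.6512; 0.8295 0.5471 -0.1121], t=(4.1461, 1.9373, -1.4986)
after S4 (essential): [0.3304 -0.1193 0.6063; -0.0200 -0.1272 -0.1211; 0.1180 -0.6593 -0.1707]

matrix = [0.3304 -0.1193 0.6063; -0.0200 -0.1272 -0.1211; 0.1180 -0.6593 -0.1707]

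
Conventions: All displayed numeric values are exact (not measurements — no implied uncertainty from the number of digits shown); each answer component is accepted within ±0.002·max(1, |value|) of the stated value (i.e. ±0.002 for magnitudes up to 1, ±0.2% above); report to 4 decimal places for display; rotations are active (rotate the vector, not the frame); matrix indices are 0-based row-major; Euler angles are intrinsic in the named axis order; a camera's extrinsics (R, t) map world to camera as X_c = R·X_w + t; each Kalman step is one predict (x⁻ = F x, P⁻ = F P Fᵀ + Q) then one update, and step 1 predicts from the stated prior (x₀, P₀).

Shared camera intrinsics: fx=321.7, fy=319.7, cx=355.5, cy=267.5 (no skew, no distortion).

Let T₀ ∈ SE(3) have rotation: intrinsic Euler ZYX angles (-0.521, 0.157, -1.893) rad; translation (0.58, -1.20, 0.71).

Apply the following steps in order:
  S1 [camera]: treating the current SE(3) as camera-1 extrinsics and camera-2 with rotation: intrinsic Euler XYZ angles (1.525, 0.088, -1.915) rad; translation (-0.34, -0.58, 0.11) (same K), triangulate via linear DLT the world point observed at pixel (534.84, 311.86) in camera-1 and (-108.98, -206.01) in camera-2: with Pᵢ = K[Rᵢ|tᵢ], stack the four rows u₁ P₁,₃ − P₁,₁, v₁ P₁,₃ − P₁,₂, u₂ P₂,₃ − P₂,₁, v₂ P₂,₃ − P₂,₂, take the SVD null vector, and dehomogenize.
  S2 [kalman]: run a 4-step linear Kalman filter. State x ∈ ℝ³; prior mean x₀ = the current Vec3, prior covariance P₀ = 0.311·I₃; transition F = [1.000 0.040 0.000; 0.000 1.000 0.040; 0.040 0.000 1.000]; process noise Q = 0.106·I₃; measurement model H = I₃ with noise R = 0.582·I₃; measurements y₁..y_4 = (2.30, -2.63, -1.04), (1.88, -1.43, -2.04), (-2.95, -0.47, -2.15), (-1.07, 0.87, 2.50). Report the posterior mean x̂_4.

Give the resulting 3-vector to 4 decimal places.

after S1 (triangulate): (-0.4587, -1.7079, 1.0800)
after S2 (kf_track): (-0.6376, -0.6099, 0.1319)

result = (-0.6376, -0.6099, 0.1319)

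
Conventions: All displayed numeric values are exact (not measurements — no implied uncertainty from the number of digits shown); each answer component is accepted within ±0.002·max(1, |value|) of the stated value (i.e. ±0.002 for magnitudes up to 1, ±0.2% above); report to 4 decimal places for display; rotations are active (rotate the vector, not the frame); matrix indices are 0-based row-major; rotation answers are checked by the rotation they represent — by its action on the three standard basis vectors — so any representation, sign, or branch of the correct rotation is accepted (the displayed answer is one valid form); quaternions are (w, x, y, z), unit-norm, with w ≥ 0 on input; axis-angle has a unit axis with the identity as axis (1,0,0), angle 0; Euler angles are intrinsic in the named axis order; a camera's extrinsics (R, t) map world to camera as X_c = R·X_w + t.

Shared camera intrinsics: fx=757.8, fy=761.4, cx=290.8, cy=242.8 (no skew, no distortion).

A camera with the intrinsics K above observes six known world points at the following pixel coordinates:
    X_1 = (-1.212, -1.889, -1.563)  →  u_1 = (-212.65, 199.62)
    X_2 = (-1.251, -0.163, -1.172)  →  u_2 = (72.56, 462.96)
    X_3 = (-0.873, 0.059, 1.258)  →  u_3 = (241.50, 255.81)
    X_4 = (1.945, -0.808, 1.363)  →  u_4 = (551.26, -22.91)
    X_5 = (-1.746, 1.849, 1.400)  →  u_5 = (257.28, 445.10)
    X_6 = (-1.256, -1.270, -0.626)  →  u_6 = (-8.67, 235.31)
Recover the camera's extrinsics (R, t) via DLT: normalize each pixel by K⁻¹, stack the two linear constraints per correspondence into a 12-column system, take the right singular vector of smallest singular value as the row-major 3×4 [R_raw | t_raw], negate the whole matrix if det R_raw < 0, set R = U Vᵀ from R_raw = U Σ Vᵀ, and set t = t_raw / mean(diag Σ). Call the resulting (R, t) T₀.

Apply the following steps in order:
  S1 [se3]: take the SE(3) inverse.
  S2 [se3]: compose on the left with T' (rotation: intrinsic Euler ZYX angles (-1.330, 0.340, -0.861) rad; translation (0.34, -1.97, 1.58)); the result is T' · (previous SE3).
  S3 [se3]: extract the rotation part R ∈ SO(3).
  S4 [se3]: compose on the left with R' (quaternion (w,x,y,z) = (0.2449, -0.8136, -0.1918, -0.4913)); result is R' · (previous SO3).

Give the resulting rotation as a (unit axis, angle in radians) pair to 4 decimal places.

rotation (axis_angle) = ((0.4983, 0.0538, 0.8653), 2.9540)

source (pnp_recover): camera pose = R=[0.8784 0.4645 0.1130; -0.3790 0.8207 -0.4275; -0.2913 0.3327 0.8969], t=(0.2099, 0.2602, 4.5503)
after S1 (invert_se3): R=[0.8784 -0.3790 -0.2913; 0.4645 0.8207 0.3327; 0.1130 -0.4275 0.8969], t=(1.2400, -1.8249, -3.9937)
after S2 (compose_se3): R=[0.5525 0.0476 0.8321; -0.6213 0.6890 0.3731; -0.5556 -0.7232 0.4103], t=(-3.5748, -3.7167, 0.0178)
after S3 (rot_of_se3): [0.5525 0.0476 0.8321; -0.6213 0.6890 0.3731; -0.5556 -0.7232 0.4103]
after S4 (compose_so3): [-0.4902 -0.1082 0.8649; 0.2145 -0.9767 -0.0006; 0.8448 0.1852 0.5020]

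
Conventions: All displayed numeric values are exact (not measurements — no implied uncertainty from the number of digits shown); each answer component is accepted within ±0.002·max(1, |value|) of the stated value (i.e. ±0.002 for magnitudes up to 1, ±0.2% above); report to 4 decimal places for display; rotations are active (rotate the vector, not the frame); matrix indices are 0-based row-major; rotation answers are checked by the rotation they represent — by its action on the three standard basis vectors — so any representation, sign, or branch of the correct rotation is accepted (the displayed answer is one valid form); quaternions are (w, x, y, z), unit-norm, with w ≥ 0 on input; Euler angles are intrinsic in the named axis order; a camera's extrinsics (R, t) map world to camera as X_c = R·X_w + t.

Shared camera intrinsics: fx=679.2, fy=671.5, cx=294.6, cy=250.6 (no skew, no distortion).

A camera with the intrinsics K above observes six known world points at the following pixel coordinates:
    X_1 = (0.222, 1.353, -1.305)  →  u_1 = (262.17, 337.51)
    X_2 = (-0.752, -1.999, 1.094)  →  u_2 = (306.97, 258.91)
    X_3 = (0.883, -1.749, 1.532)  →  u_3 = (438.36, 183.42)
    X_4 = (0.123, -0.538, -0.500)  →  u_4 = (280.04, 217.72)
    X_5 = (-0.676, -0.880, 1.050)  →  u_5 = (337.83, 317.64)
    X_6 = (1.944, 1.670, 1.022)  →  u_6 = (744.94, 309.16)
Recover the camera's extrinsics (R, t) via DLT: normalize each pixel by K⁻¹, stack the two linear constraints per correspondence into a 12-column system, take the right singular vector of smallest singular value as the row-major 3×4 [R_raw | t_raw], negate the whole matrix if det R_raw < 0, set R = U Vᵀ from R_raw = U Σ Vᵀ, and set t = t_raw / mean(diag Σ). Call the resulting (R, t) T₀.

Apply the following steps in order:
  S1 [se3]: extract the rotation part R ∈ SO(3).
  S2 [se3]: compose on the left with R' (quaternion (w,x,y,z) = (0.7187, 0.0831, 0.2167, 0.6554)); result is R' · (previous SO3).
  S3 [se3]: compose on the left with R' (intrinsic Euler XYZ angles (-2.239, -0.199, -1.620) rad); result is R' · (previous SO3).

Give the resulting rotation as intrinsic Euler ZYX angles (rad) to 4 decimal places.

rotation (euler_zyx) = (-0.2458, -0.9406, -2.4246)

source (pnp_recover): camera pose = R=[0.6244 0.2531 0.7390; -0.7030 0.5945 0.3903; -0.3405 -0.7632 0.5492], t=(0.3100, 0.3300, 5.4503)
after S1 (rot_of_se3): [0.6244 0.2531 0.7390; -0.7030 0.5945 0.3903; -0.3405 -0.7632 0.5492]
after S2 (compose_so3): [0.5231 -0.8477 -0.0881; 0.4654 0.1975 0.8628; -0.7140 -0.4923 0.4978]
after S3 (compose_so3): [0.5716 0.3316 0.7506; -0.1434 -0.8603 0.4892; 0.8079 -0.3872 -0.4442]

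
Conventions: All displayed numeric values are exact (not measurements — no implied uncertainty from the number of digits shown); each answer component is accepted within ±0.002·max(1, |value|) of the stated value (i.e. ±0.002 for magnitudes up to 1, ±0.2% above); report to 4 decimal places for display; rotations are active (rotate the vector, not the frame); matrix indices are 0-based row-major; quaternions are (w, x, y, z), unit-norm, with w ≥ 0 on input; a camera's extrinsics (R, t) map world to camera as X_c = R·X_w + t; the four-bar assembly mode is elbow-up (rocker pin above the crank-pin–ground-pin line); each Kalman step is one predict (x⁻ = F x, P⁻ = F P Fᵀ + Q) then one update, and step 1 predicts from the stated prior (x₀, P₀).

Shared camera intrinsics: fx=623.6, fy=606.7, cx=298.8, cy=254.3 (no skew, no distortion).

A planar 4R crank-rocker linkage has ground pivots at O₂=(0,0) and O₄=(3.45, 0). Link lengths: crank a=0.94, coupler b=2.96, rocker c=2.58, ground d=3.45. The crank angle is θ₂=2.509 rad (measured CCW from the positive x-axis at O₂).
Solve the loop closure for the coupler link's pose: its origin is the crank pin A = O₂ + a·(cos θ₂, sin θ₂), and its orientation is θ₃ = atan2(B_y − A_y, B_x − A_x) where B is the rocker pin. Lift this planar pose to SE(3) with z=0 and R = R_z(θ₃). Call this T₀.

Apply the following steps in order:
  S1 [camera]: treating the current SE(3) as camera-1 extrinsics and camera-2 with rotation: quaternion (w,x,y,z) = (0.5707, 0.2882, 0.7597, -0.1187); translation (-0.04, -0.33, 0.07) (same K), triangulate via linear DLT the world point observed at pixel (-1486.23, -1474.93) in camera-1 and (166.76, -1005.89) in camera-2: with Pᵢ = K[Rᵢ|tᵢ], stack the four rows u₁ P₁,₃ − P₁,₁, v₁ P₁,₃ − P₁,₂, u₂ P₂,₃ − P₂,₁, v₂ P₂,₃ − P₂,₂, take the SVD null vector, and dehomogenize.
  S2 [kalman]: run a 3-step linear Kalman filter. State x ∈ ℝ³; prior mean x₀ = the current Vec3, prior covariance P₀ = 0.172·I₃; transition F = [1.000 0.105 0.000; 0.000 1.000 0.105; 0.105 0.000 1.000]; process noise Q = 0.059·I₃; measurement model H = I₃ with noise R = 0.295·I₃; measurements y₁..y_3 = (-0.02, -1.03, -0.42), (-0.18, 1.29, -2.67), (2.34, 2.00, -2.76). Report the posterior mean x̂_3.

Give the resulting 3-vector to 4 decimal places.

result = (0.4584, 0.5608, -1.5714)

source (fourbar_fk): coupler pose = R=[0.8723 -0.4890 0.0000; 0.4890 0.8723 0.0000; 0.0000 0.0000 1.0000], t=(-0.7581, 0.5558, 0.0000)
after S1 (triangulate): (-1.3398, -1.3385, 0.4445)
after S2 (kf_track): (0.4584, 0.5608, -1.5714)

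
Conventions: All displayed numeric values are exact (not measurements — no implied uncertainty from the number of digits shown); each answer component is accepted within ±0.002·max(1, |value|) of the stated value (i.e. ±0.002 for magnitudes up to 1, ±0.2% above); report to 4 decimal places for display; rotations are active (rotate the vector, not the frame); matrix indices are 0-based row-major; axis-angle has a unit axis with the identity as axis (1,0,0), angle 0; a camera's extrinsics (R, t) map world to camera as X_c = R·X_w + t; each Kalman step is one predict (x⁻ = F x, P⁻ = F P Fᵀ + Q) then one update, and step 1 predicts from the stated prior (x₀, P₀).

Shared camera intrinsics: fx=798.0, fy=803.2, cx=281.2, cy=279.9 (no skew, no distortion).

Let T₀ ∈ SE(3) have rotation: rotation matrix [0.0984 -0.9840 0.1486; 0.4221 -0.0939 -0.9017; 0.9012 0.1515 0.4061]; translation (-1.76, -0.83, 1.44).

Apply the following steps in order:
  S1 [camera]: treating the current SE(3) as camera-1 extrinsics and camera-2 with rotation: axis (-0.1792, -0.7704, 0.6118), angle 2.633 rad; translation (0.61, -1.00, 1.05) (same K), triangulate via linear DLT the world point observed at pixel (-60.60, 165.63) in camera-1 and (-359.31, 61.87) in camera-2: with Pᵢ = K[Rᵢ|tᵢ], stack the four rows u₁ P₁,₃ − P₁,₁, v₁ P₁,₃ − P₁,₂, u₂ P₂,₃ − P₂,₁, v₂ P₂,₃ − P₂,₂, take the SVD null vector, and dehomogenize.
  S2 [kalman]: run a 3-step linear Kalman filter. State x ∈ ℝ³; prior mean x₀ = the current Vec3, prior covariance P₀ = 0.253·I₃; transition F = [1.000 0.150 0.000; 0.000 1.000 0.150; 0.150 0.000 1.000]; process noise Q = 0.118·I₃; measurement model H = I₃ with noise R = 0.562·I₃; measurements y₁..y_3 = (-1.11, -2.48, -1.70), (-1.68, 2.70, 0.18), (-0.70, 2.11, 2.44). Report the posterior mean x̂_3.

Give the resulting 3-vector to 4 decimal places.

after S1 (triangulate): (1.8166, -0.1268, 0.4547)
after S2 (kf_track): (-0.2663, 1.0046, 0.9051)

result = (-0.2663, 1.0046, 0.9051)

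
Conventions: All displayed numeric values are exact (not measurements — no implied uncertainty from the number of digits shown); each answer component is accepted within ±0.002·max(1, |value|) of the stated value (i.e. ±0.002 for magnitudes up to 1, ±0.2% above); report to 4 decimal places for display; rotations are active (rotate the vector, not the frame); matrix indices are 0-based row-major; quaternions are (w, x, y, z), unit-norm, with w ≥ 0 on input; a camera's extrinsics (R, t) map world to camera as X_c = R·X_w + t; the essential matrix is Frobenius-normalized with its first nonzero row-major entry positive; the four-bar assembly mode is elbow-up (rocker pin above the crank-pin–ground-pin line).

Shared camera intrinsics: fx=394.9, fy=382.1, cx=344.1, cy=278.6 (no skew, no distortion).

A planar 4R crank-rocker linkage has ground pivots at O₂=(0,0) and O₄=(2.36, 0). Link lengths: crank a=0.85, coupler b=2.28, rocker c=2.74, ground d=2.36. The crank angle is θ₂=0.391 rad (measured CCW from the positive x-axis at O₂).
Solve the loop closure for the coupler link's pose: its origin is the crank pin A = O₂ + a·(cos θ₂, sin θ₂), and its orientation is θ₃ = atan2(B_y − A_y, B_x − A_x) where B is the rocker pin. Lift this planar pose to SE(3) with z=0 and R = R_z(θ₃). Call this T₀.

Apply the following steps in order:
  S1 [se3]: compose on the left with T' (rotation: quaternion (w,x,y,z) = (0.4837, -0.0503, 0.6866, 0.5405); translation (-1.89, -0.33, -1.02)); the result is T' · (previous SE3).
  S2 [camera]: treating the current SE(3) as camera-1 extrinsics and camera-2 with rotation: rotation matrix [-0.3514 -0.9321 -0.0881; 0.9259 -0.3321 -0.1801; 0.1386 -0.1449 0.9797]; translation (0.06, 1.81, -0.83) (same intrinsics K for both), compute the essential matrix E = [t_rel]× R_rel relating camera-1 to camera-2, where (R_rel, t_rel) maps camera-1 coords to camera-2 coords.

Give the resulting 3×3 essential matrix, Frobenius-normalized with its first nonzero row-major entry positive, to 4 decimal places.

matrix = [0.0071 -0.1109 -0.0092; 0.3031 0.6288 -0.0589; 0.6008 -0.3009 -0.2128]

source (fourbar_fk): coupler pose = R=[0.2380 -0.9713 0.0000; 0.9713 0.2380 0.0000; 0.0000 0.0000 1.0000], t=(0.7858, 0.3239, 0.0000)
after S1 (compose_se3): R=[-0.7003 0.3710 0.6098; 0.5069 -0.3430 0.7908; 0.5026 0.8630 0.0522], t=(-2.4959, 0.1596, -1.3600)
after S2 (essential): [0.0071 -0.1109 -0.0092; 0.3031 0.6288 -0.0589; 0.6008 -0.3009 -0.2128]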